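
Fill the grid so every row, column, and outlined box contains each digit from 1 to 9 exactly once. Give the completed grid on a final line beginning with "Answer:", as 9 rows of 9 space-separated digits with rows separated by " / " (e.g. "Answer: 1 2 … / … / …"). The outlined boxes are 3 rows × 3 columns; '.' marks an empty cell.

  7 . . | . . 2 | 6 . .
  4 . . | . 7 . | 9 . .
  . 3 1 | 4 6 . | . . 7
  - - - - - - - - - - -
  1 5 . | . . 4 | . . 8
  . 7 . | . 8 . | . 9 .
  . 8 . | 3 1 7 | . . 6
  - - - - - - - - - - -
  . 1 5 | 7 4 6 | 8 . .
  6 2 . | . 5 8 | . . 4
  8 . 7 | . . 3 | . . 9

Step 1. [r3c1∈{2,5,9}] 5 has one home in col 1: r3c1, so r3c1=5.
Step 2. [r3c7∈{2}] only 2 remains possible at r3c7. So r3c7=2.
Step 3. [r2c6∈{1,5}] in col 6, 1 fits only at r2c6 ⇒ r2c6=1.
Step 4. [r2c3∈{2,6,8}] r2c3 is the only open cell in row 2 admitting 2, so r2c3=2.
Step 5. [r1c8∈{1,3,4,5,8}] in row 1, 4 fits only at r1c8. So r1c8=4.
Step 6. [r8c4∈{1,9}] across box 8, 9 lands solely at r8c4 ⇒ r8c4=9.
Step 7. [r8c3∈{3}] r8c3 has the single candidate 3, so r8c3=3.
Step 8. [r9c5∈{2}] r9c5's peers cover all but 2, so r9c5=2.
Step 9. [r5c1∈{2,3}] in col 1, 3 fits only at r5c1 ⇒ r5c1=3.
Step 10. [r1c9∈{1,3,5}] r1c9 is the only open cell in row 1 admitting 1, so r1c9=1.
Step 11. [r5c7∈{1,4,5}] in row 5, 1 fits only at r5c7 ⇒ r5c7=1.
Step 12. [r1c4∈{5,8}] r1c4 is the only open cell in row 1 admitting 5, so r1c4=5.
Step 13. [r4c7∈{3,7}] 3 has one home in col 7: r4c7. So r4c7=3.
Step 14. [r6c1∈{2,9}] col 1 places 2 nowhere but r6c1. So r6c1=2.
Step 15. [r6c8∈{5}] r6c8 has the single candidate 5 ⇒ r6c8=5.
Step 16. [r6c3∈{4,9}] across row 6, 9 lands solely at r6c3 ⇒ r6c3=9.
Step 17. [r5c9∈{2}] r5c9's peers cover all but 2 ⇒ r5c9=2.
Step 18. [r5c4∈{6}] r5c4's peers cover all but 6. So r5c4=6.
Step 19. [r7c9∈{3}] r7c9 is down to just 3. So r7c9=3.
Step 20. [r8c8∈{1,7}] row 8 places 1 nowhere but r8c8 ⇒ r8c8=1.
Step 21. [r2c8∈{3,8}] r2c8 is the only open cell in row 2 admitting 3 ⇒ r2c8=3.
Step 22. [r1c5∈{3,9}] in row 1, 3 fits only at r1c5, so r1c5=3.
Step 23. [r3c8∈{8}] r3c8's peers cover all but 8 ⇒ r3c8=8.
Step 24. [r2c9∈{5}] only 5 remains possible at r2c9, so r2c9=5.
Step 25. [r9c2∈{4}] nothing but 4 survives at r9c2 ⇒ r9c2=4.
Step 26. [r7c8∈{2}] r7c8's peers cover all but 2. So r7c8=2.
Step 27. [r1c2∈{9}] r1c2 is down to just 9, so r1c2=9.
Step 28. [r6c7∈{4}] r6c7 is down to just 4 ⇒ r6c7=4.
Step 29. [r7c1∈{9}] r7c1's peers cover all but 9, so r7c1=9.
Step 30. [r9c7∈{5}] r9c7's peers cover all but 5, so r9c7=5.
Step 31. [r4c8∈{7}] r4c8 is down to just 7. So r4c8=7.
Step 32. [r4c4∈{2}] r4c4's peers cover all but 2. So r4c4=2.
Step 33. [r4c5∈{9}] r4c5's peers cover all but 9, so r4c5=9.
Step 34. [r5c6∈{5}] nothing but 5 survives at r5c6 ⇒ r5c6=5.
Step 35. [r5c3∈{4}] nothing but 4 survives at r5c3 ⇒ r5c3=4.
Step 36. [r2c4∈{8}] nothing but 8 survives at r2c4. So r2c4=8.
Step 37. [r4c3∈{6}] nothing but 6 survives at r4c3 ⇒ r4c3=6.
Step 38. [r1c3∈{8}] r1c3 is down to just 8, so r1c3=8.
Step 39. [r3c6∈{9}] r3c6 is down to just 9, so r3c6=9.
Step 40. [r8c7∈{7}] r8c7's peers cover all but 7. So r8c7=7.
Step 41. [r9c4∈{1}] nothing but 1 survives at r9c4 ⇒ r9c4=1.
Step 42. [r9c8∈{6}] r9c8's peers cover all but 6, so r9c8=6.
Step 43. [r2c2∈{6}] nothing but 6 survives at r2c2 ⇒ r2c2=6.

Answer: 7 9 8 5 3 2 6 4 1 / 4 6 2 8 7 1 9 3 5 / 5 3 1 4 6 9 2 8 7 / 1 5 6 2 9 4 3 7 8 / 3 7 4 6 8 5 1 9 2 / 2 8 9 3 1 7 4 5 6 / 9 1 5 7 4 6 8 2 3 / 6 2 3 9 5 8 7 1 4 / 8 4 7 1 2 3 5 6 9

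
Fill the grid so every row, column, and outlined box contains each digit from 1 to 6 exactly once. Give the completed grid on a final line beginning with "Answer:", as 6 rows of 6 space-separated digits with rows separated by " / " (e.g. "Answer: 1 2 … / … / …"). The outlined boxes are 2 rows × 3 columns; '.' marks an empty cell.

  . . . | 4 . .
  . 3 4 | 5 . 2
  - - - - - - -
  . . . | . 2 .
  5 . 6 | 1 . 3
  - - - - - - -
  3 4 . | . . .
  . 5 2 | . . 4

Step 1. [r1c2∈{1,2,6}] 6 has one home in col 2: r1c2, so r1c2=6.
Step 2. [r2c1∈{1}] r2c1 has the single candidate 1. So r2c1=1.
Step 3. [r6c5∈{1,3,6}] 1 has one home in row 6: r6c5, so r6c5=1.
Step 4. [r3c4∈{6}] only 6 remains possible at r3c4 ⇒ r3c4=6.
Step 5. [r5c5∈{5,6}] r5c5 is the only open cell in col 5 admitting 5, so r5c5=5.
Step 6. [r3c2∈{1}] nothing but 1 survives at r3c2. So r3c2=1.
Step 7. [r5c3∈{1}] only 1 remains possible at r5c3. So r5c3=1.
Step 8. [r1c1∈{2}] only 2 remains possible at r1c1, so r1c1=2.
Step 9. [r6c4∈{3}] nothing but 3 survives at r6c4. So r6c4=3.
Step 10. [r3c1∈{4}] r3c1 has the single candidate 4, so r3c1=4.
Step 11. [r5c4∈{2}] only 2 remains possible at r5c4. So r5c4=2.
Step 12. [r1c6∈{1}] r1c6 has the single candidate 1 ⇒ r1c6=1.
Step 13. [r5c6∈{6}] only 6 remains possible at r5c6, so r5c6=6.
Step 14. [r2c5∈{6}] r2c5 is down to just 6 ⇒ r2c5=6.
Step 15. [r6c1∈{6}] nothing but 6 survives at r6c1 ⇒ r6c1=6.
Step 16. [r4c2∈{2}] r4c2 has the single candidate 2, so r4c2=2.
Step 17. [r4c5∈{4}] r4c5 is down to just 4 ⇒ r4c5=4.
Step 18. [r1c5∈{3}] only 3 remains possible at r1c5. So r1c5=3.
Step 19. [r3c6∈{5}] only 5 remains possible at r3c6. So r3c6=5.
Step 20. [r3c3∈{3}] r3c3 is down to just 3 ⇒ r3c3=3.
Step 21. [r1c3∈{5}] nothing but 5 survives at r1c3. So r1c3=5.

Answer: 2 6 5 4 3 1 / 1 3 4 5 6 2 / 4 1 3 6 2 5 / 5 2 6 1 4 3 / 3 4 1 2 5 6 / 6 5 2 3 1 4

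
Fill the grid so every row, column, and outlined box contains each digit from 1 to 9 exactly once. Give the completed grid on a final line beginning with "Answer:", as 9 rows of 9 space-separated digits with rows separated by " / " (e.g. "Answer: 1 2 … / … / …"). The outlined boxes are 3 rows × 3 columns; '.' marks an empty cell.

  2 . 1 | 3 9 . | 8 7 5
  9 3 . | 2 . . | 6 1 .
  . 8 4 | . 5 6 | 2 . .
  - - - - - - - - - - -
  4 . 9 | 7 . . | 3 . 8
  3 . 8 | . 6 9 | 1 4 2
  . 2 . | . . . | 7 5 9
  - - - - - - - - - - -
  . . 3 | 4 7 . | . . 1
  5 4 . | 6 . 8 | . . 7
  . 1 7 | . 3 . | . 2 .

Step 1. [r8c7∈{9}] only 9 remains possible at r8c7, so r8c7=9.
Step 2. [r9c6∈{5}] nothing but 5 survives at r9c6, so r9c6=5.
Step 3. [r6c1∈{1,6}] r6c1 is the only open cell in col 1 admitting 1 ⇒ r6c1=1.
Step 4. [r2c9∈{4}] r2c9 has the single candidate 4 ⇒ r2c9=4.
Step 5. [r7c8∈{6,8}] col 8 places 8 nowhere but r7c8, so r7c8=8.
Step 6. [r8c5∈{1,2}] 1 has one home in row 8: r8c5 ⇒ r8c5=1.
Step 7. [r4c2∈{5,6}] in row 4, 5 fits only at r4c2 ⇒ r4c2=5.
Step 8. [r6c5∈{4,8}] r6c5 is the only open cell in col 5 admitting 4, so r6c5=4.
Step 9. [r7c1∈{6}] nothing but 6 survives at r7c1. So r7c1=6.
Step 10. [r8c8∈{3}] only 3 remains possible at r8c8, so r8c8=3.
Step 11. [r4c5∈{2}] r4c5's peers cover all but 2, so r4c5=2.
Step 12. [r4c6∈{1}] r4c6 is down to just 1. So r4c6=1.
Step 13. [r6c4∈{8}] r6c4 is down to just 8, so r6c4=8.
Step 14. [r7c6∈{2}] only 2 remains possible at r7c6, so r7c6=2.
Step 15. [r8c3∈{2}] r8c3 has the single candidate 2 ⇒ r8c3=2.
Step 16. [r6c6∈{3}] nothing but 3 survives at r6c6. So r6c6=3.
Step 17. [r5c4∈{5}] only 5 remains possible at r5c4, so r5c4=5.
Step 18. [r2c3∈{5}] nothing but 5 survives at r2c3. So r2c3=5.
Step 19. [r9c4∈{9}] nothing but 9 survives at r9c4, so r9c4=9.
Step 20. [r9c9∈{6}] r9c9's peers cover all but 6, so r9c9=6.
Step 21. [r2c6∈{7}] only 7 remains possible at r2c6. So r2c6=7.
Step 22. [r9c1∈{8}] nothing but 8 survives at r9c1. So r9c1=8.
Step 23. [r1c2∈{6}] only 6 remains possible at r1c2. So r1c2=6.
Step 24. [r9c7∈{4}] r9c7 is down to just 4. So r9c7=4.
Step 25. [r3c1∈{7}] r3c1 is down to just 7 ⇒ r3c1=7.
Step 26. [r7c2∈{9}] r7c2's peers cover all but 9 ⇒ r7c2=9.
Step 27. [r7c7∈{5}] r7c7's peers cover all but 5. So r7c7=5.
Step 28. [r6c3∈{6}] nothing but 6 survives at r6c3. So r6c3=6.
Step 29. [r3c9∈{3}] only 3 remains possible at r3c9. So r3c9=3.
Step 30. [r3c4∈{1}] r3c4's peers cover all but 1 ⇒ r3c4=1.
Step 31. [r2c5∈{8}] r2c5 has the single candidate 8 ⇒ r2c5=8.
Step 32. [r3c8∈{9}] nothing but 9 survives at r3c8. So r3c8=9.
Step 33. [r1c6∈{4}] only 4 remains possible at r1c6. So r1c6=4.
Step 34. [r5c2∈{7}] r5c2's peers cover all but 7. So r5c2=7.
Step 35. [r4c8∈{6}] only 6 remains possible at r4c8 ⇒ r4c8=6.

Answer: 2 6 1 3 9 4 8 7 5 / 9 3 5 2 8 7 6 1 4 / 7 8 4 1 5 6 2 9 3 / 4 5 9 7 2 1 3 6 8 / 3 7 8 5 6 9 1 4 2 / 1 2 6 8 4 3 7 5 9 / 6 9 3 4 7 2 5 8 1 / 5 4 2 6 1 8 9 3 7 / 8 1 7 9 3 5 4 2 6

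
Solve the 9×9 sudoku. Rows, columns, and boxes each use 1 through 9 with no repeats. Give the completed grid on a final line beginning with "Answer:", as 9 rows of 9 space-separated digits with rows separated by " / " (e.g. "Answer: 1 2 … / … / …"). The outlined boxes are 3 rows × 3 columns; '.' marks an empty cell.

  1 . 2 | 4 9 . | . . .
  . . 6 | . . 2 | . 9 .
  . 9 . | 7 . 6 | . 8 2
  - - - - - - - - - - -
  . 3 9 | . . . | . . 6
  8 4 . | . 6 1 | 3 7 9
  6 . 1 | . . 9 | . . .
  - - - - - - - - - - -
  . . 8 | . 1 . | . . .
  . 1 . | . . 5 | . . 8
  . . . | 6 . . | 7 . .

Step 1. [r5c4∈{2,5}] r5c4 is the only open cell in row 5 admitting 2, so r5c4=2.
Step 2. [r8c3∈{3,4,7}] in col 3, 7 fits only at r8c3. So r8c3=7.
Step 3. [r9c1∈{2,3,4,5,9}] r9c1 is the only open cell in row 9 admitting 9 ⇒ r9c1=9.
Step 4. [r2c4∈{1,3,5,8}] in col 4, 1 fits only at r2c4. So r2c4=1.
Step 5. [r5c3∈{5}] r5c3's peers cover all but 5 ⇒ r5c3=5.
Step 6. [r7c2∈{2,5,6}] 6 has one home in col 2: r7c2 ⇒ r7c2=6.
Step 7. [r9c9∈{1,3,4,5}] 1 has one home in col 9: r9c9. So r9c9=1.
Step 8. [r4c8∈{1,2,4,5}] in col 8, 1 fits only at r4c8 ⇒ r4c8=1.
Step 9. [r7c6∈{3,4,7}] in row 7, 7 fits only at r7c6 ⇒ r7c6=7.
Step 10. [r3c7∈{1,4,5}] r3c7 is the only open cell in row 3 admitting 1 ⇒ r3c7=1.
Step 11. [r9c5∈{2,3,4,8}] r7c4 and r8c4 in box 8 both hold exactly {3,9}; those values are spoken for. So r9c5≠3.
Step 12. [r9c6∈{3,4,8}] r7c4 and r8c4 in box 8 both hold exactly {3,9}; those values are spoken for, so r9c6≠3.
Step 13. [r1c6∈{3,8}] across col 6, 3 lands solely at r1c6. So r1c6=3.
Step 14. [r2c5∈{5,8}] in box 2, 8 fits only at r2c5. So r2c5=8.
Step 15. [r2c9∈{3,4,5,7}] across box 3, 3 lands solely at r2c9 ⇒ r2c9=3.
Step 16. [r2c7∈{4,5}] r2c7 is the only open cell in box 3 admitting 4. So r2c7=4.
Step 17. [r3c5∈{5}] r3c5 is down to just 5, so r3c5=5.
Step 18. [r1c9∈{5,7}] in col 9, 7 fits only at r1c9 ⇒ r1c9=7.
Step 19. [r9c6∈{4,8}] row 9 places 8 nowhere but r9c6. So r9c6=8.
Step 20. [r4c6∈{4}] r4c6 is down to just 4 ⇒ r4c6=4.
Step 21. [r4c5∈{7}] r4c5's peers cover all but 7, so r4c5=7.
Step 22. [r4c1∈{2}] r4c1's peers cover all but 2, so r4c1=2.
Step 23. [r9c2∈{2,5}] across col 2, 2 lands solely at r9c2 ⇒ r9c2=2.
Step 24. [r9c8∈{3,4,5}] across row 9, 5 lands solely at r9c8 ⇒ r9c8=5.
Step 25. [r1c7∈{5,6}] r1c7 is the only open cell in box 3 admitting 5 ⇒ r1c7=5.
Step 26. [r7c9∈{4}] r7c9's peers cover all but 4. So r7c9=4.
Step 27. [r9c3∈{3,4}] r9c3 is the only open cell in row 9 admitting 3 ⇒ r9c3=3.
Step 28. [r8c5∈{2,3,4}] across col 5, 2 lands solely at r8c5 ⇒ r8c5=2.
Step 29. [r2c2∈{5,7}] in col 2, 5 fits only at r2c2 ⇒ r2c2=5.
Step 30. [r4c4∈{5,8}] 5 has one home in row 4: r4c4 ⇒ r4c4=5.
Step 31. [r6c4∈{3,8}] 8 has one home in col 4: r6c4, so r6c4=8.
Step 32. [r6c7∈{2}] nothing but 2 survives at r6c7 ⇒ r6c7=2.
Step 33. [r8c7∈{6,9}] across col 7, 6 lands solely at r8c7 ⇒ r8c7=6.
Step 34. [r8c8∈{3}] only 3 remains possible at r8c8 ⇒ r8c8=3.
Step 35. [r8c4∈{9}] r8c4 is down to just 9 ⇒ r8c4=9.
Step 36. [r8c1∈{4}] r8c1 has the single candidate 4, so r8c1=4.
Step 37. [r6c8∈{4}] r6c8 has the single candidate 4 ⇒ r6c8=4.
Step 38. [r1c8∈{6}] only 6 remains possible at r1c8 ⇒ r1c8=6.
Step 39. [r9c5∈{4}] r9c5's peers cover all but 4, so r9c5=4.
Step 40. [r1c2∈{8}] r1c2 is down to just 8 ⇒ r1c2=8.
Step 41. [r6c2∈{7}] only 7 remains possible at r6c2 ⇒ r6c2=7.
Step 42. [r3c1∈{3}] r3c1's peers cover all but 3 ⇒ r3c1=3.
Step 43. [r6c5∈{3}] only 3 remains possible at r6c5, so r6c5=3.
Step 44. [r7c8∈{2}] r7c8 has the single candidate 2, so r7c8=2.
Step 45. [r7c4∈{3}] r7c4 has the single candidate 3 ⇒ r7c4=3.
Step 46. [r3c3∈{4}] nothing but 4 survives at r3c3, so r3c3=4.
Step 47. [r7c1∈{5}] nothing but 5 survives at r7c1. So r7c1=5.
Step 48. [r2c1∈{7}] r2c1 has the single candidate 7, so r2c1=7.
Step 49. [r7c7∈{9}] r7c7's peers cover all but 9, so r7c7=9.
Step 50. [r4c7∈{8}] r4c7 has the single candidate 8, so r4c7=8.
Step 51. [r6c9∈{5}] r6c9's peers cover all but 5. So r6c9=5.

Answer: 1 8 2 4 9 3 5 6 7 / 7 5 6 1 8 2 4 9 3 / 3 9 4 7 5 6 1 8 2 / 2 3 9 5 7 4 8 1 6 / 8 4 5 2 6 1 3 7 9 / 6 7 1 8 3 9 2 4 5 / 5 6 8 3 1 7 9 2 4 / 4 1 7 9 2 5 6 3 8 / 9 2 3 6 4 8 7 5 1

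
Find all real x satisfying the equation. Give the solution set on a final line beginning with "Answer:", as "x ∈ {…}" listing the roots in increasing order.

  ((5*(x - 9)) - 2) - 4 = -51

Step 1. [((5*(x - 9)) - 2) - 4 = -51] add 4: x sits inside (… - 4), so sub: (5*(x - 9)) - 2 = -47.
Step 2. [(5*(x - 9)) - 2 = -47] 2 comes off first (add 2) ⇒ sub: 5*(x - 9) = -45.
Step 3. [5*(x - 9) = -45] 5·(inner) — divide through by 5 ⇒ div: x - 9 = -9.
Step 4. [x - 9 = -9] the outer -9 inverts by adding 9, so sub: x = 0.

Answer: x ∈ {0}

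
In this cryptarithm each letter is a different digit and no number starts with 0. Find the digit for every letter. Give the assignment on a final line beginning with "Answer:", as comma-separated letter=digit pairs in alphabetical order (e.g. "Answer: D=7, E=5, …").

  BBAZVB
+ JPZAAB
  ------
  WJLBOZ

Step 1. [col 1: B + B ≡ Z (mod 10)] no forcing yet in column 1 (carry-in 0); B=3 is free and consistent — try it ⇒ B=3.
Step 2. [col 1: B + B ≡ Z (mod 10)] column 1: given B=3, carry-in 0, and digits 3 already taken and all letters distinct, B+B≡Z (mod 10) forces Z=6, so Z=6.
Step 3. [col 2: V + A ≡ O (mod 10)] column 2 (V + A ≡ O (mod 10), carry-in 0) doesn't pin O yet; pick O=9 and continue ⇒ O=9.
Step 4. [col 2: V + A ≡ O (mod 10)] no forcing yet in column 2 (carry-in 0); A=7 is free and consistent — try it. So A=7.
Step 5. [col 2: V + A ≡ O (mod 10)] from column 2 (A=7, O=9, carry-in 0, digits 3,6,7,9 already taken and all letters distinct): V must equal 2, so V=2.
Step 6. [col 4: A + Z ≡ L (mod 10)] in column 4 we have A+Z≡L with carry-in 1; given A=7, Z=6 and digits 2,3,6,7,9 already taken and all letters distinct, that pins L to 4, so L=4.
Step 7. [col 5: B + P ≡ J (mod 10)] column 5: given B=3, carry-in 1, and digits 2,3,4,6,7,9 already taken and all letters distinct, B+P≡J (mod 10) forces J=5. So J=5.
Step 8. [col 5: B + P ≡ J (mod 10)] column 5 reads B+P+carry(1)=J with B=3, J=5; with digits 2,3,4,5,6,7,9 already taken and all letters distinct, the only value for P is 1, so P=1.
Step 9. [col 6: B + J ≡ W (mod 10)] from column 6 (B=3, J=5, carry-in 0, digits 1,2,3,4,5,6,7,9 already taken and all letters distinct): W must equal 8, so W=8.

Answer: A=7, B=3, J=5, L=4, O=9, P=1, V=2, W=8, Z=6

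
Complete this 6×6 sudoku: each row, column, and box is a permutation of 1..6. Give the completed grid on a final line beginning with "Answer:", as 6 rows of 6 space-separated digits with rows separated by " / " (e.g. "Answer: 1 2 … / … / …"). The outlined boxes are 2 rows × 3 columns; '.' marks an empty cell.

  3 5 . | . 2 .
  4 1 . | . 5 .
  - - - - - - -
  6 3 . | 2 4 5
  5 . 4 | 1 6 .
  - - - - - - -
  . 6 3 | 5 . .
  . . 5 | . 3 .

Step 1. [r5c6∈{1,2,4}] 4 has one home in row 5: r5c6, so r5c6=4.
Step 2. [r6c6∈{1,2,6}] col 6 places 2 nowhere but r6c6. So r6c6=2.
Step 3. [r1c3∈{6}] nothing but 6 survives at r1c3, so r1c3=6.
Step 4. [r2c6∈{3,6}] r2c6 is the only open cell in col 6 admitting 6, so r2c6=6.
Step 5. [r6c1∈{1}] r6c1 is down to just 1, so r6c1=1.
Step 6. [r4c2∈{2}] nothing but 2 survives at r4c2, so r4c2=2.
Step 7. [r5c1∈{2}] r5c1 has the single candidate 2, so r5c1=2.
Step 8. [r5c5∈{1}] only 1 remains possible at r5c5. So r5c5=1.
Step 9. [r4c6∈{3}] r4c6's peers cover all but 3. So r4c6=3.
Step 10. [r2c3∈{2}] r2c3 is down to just 2, so r2c3=2.
Step 11. [r1c6∈{1}] r1c6's peers cover all but 1 ⇒ r1c6=1.
Step 12. [r2c4∈{3}] r2c4 has the single candidate 3. So r2c4=3.
Step 13. [r1c4∈{4}] r1c4 has the single candidate 4. So r1c4=4.
Step 14. [r3c3∈{1}] r3c3's peers cover all but 1. So r3c3=1.
Step 15. [r6c4∈{6}] r6c4 is down to just 6. So r6c4=6.
Step 16. [r6c2∈{4}] r6c2 is down to just 4. So r6c2=4.

Answer: 3 5 6 4 2 1 / 4 1 2 3 5 6 / 6 3 1 2 4 5 / 5 2 4 1 6 3 / 2 6 3 5 1 4 / 1 4 5 6 3 2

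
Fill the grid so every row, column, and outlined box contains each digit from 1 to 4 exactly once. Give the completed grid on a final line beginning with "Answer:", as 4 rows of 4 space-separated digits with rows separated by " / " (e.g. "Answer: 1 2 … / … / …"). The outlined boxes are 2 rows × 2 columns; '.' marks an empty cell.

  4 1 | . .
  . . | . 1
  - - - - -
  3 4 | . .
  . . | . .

Step 1. [r4c2∈{2}] r4c2's peers cover all but 2. So r4c2=2.
Step 2. [r2c3∈{2,3,4}] 4 has one home in row 2: r2c3 ⇒ r2c3=4.
Step 3. [r3c4∈{2}] r3c4's peers cover all but 2, so r3c4=2.
Step 4. [r1c4∈{3}] only 3 remains possible at r1c4. So r1c4=3.
Step 5. [r4c3∈{1,3}] r4c3 is the only open cell in row 4 admitting 3 ⇒ r4c3=3.
Step 6. [r1c3∈{2}] only 2 remains possible at r1c3, so r1c3=2.
Step 7. [r4c4∈{4}] r4c4 has the single candidate 4, so r4c4=4.
Step 8. [r3c3∈{1}] r3c3 is down to just 1 ⇒ r3c3=1.
Step 9. [r4c1∈{1}] r4c1 has the single candidate 1, so r4c1=1.
Step 10. [r2c1∈{2}] only 2 remains possible at r2c1, so r2c1=2.
Step 11. [r2c2∈{3}] r2c2's peers cover all but 3, so r2c2=3.

Answer: 4 1 2 3 / 2 3 4 1 / 3 4 1 2 / 1 2 3 4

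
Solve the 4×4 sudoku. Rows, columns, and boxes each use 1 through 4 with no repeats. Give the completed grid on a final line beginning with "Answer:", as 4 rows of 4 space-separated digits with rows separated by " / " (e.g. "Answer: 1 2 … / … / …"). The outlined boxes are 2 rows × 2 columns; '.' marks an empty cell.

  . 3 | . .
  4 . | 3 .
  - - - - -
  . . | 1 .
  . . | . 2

Step 1. [r4c3∈{4}] nothing but 4 survives at r4c3 ⇒ r4c3=4.
Step 2. [r2c2∈{1,2}] row 2 places 2 nowhere but r2c2 ⇒ r2c2=2.
Step 3. [r4c1∈{1,3}] across row 4, 3 lands solely at r4c1. So r4c1=3.
Step 4. [r2c4∈{1}] r2c4 has the single candidate 1. So r2c4=1.
Step 5. [r1c1∈{1}] only 1 remains possible at r1c1 ⇒ r1c1=1.
Step 6. [r3c2∈{4}] r3c2 is down to just 4, so r3c2=4.
Step 7. [r3c1∈{2}] r3c1 has the single candidate 2 ⇒ r3c1=2.
Step 8. [r4c2∈{1}] r4c2's peers cover all but 1. So r4c2=1.
Step 9. [r1c3∈{2}] r1c3's peers cover all but 2, so r1c3=2.
Step 10. [r1c4∈{4}] r1c4 is down to just 4, so r1c4=4.
Step 11. [r3c4∈{3}] only 3 remains possible at r3c4, so r3c4=3.

Answer: 1 3 2 4 / 4 2 3 1 / 2 4 1 3 / 3 1 4 2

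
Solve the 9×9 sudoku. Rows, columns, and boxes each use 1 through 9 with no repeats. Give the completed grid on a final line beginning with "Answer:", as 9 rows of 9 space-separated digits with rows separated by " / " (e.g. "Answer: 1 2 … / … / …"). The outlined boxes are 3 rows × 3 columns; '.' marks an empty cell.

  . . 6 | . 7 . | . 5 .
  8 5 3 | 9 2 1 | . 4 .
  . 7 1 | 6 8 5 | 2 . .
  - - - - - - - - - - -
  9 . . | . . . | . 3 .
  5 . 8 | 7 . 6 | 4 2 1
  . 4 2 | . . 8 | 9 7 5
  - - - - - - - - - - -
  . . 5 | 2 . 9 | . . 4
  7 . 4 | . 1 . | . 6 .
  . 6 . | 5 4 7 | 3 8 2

Step 1. [r8c2∈{2,3,8,9}] row 8 places 2 nowhere but r8c2, so r8c2=2.
Step 2. [r6c5∈{3}] r6c5's peers cover all but 3 ⇒ r6c5=3.
Step 3. [r9c1∈{1}] r9c1's peers cover all but 1 ⇒ r9c1=1.
Step 4. [r7c7∈{1,7}] 7 has one home in row 7: r7c7 ⇒ r7c7=7.
Step 5. [r8c9∈{9}] nothing but 9 survives at r8c9 ⇒ r8c9=9.
Step 6. [r8c6∈{3}] only 3 remains possible at r8c6, so r8c6=3.
Step 7. [r1c6∈{4}] r1c6 has the single candidate 4, so r1c6=4.
Step 8. [r2c7∈{6}] r2c7 has the single candidate 6 ⇒ r2c7=6.
Step 9. [r4c7∈{8}] r4c7 is down to just 8, so r4c7=8.
Step 10. [r7c1∈{3}] r7c1 is down to just 3 ⇒ r7c1=3.
Step 11. [r4c4∈{1,4}] row 4 places 4 nowhere but r4c4 ⇒ r4c4=4.
Step 12. [r1c9∈{3,8}] row 1 places 8 nowhere but r1c9. So r1c9=8.
Step 13. [r2c9∈{7}] only 7 remains possible at r2c9. So r2c9=7.
Step 14. [r1c4∈{3}] r1c4's peers cover all but 3, so r1c4=3.
Step 15. [r4c5∈{5}] r4c5 has the single candidate 5, so r4c5=5.
Step 16. [r7c8∈{1}] nothing but 1 survives at r7c8 ⇒ r7c8=1.
Step 17. [r6c4∈{1}] nothing but 1 survives at r6c4, so r6c4=1.
Step 18. [r5c5∈{9}] only 9 remains possible at r5c5. So r5c5=9.
Step 19. [r4c6∈{2}] r4c6 is down to just 2, so r4c6=2.
Step 20. [r6c1∈{6}] r6c1 is down to just 6. So r6c1=6.
Step 21. [r8c7∈{5}] r8c7 has the single candidate 5 ⇒ r8c7=5.
Step 22. [r1c7∈{1}] nothing but 1 survives at r1c7. So r1c7=1.
Step 23. [r8c4∈{8}] r8c4's peers cover all but 8, so r8c4=8.
Step 24. [r5c2∈{3}] nothing but 3 survives at r5c2, so r5c2=3.
Step 25. [r3c1∈{4}] only 4 remains possible at r3c1, so r3c1=4.
Step 26. [r1c2∈{9}] r1c2's peers cover all but 9 ⇒ r1c2=9.
Step 27. [r3c8∈{9}] r3c8 is down to just 9. So r3c8=9.
Step 28. [r4c3∈{7}] r4c3 is down to just 7. So r4c3=7.
Step 29. [r1c1∈{2}] only 2 remains possible at r1c1, so r1c1=2.
Step 30. [r4c9∈{6}] r4c9 is down to just 6, so r4c9=6.
Step 31. [r3c9∈{3}] r3c9's peers cover all but 3 ⇒ r3c9=3.
Step 32. [r4c2∈{1}] nothing but 1 survives at r4c2. So r4c2=1.
Step 33. [r7c5∈{6}] r7c5's peers cover all but 6, so r7c5=6.
Step 34. [r9c3∈{9}] r9c3's peers cover all but 9 ⇒ r9c3=9.
Step 35. [r7c2∈{8}] r7c2 has the single candidate 8. So r7c2=8.

Answer: 2 9 6 3 7 4 1 5 8 / 8 5 3 9 2 1 6 4 7 / 4 7 1 6 8 5 2 9 3 / 9 1 7 4 5 2 8 3 6 / 5 3 8 7 9 6 4 2 1 / 6 4 2 1 3 8 9 7 5 / 3 8 5 2 6 9 7 1 4 / 7 2 4 8 1 3 5 6 9 / 1 6 9 5 4 7 3 8 2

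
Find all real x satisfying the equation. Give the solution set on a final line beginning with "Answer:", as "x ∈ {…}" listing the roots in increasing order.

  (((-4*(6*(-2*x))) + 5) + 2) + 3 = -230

Step 1. [(((-4*(6*(-2*x))) + 5) + 2) + 3 = -230] peel the +3: subtract 3 from each side ⇒ sub: ((-4*(6*(-2*x))) + 5) + 2 = -233.
Step 2. [((-4*(6*(-2*x))) + 5) + 2 = -233] the outer +2 inverts by subtracting 2 ⇒ sub: (-4*(6*(-2*x))) + 5 = -235.
Step 3. [(-4*(6*(-2*x))) + 5 = -235] the outer +5 inverts by subtracting 5 ⇒ sub: -4*(6*(-2*x)) = -240.
Step 4. [-4*(6*(-2*x)) = -240] LHS = -4·(…); ÷-4 both sides ⇒ div: 6*(-2*x) = 60.
Step 5. [6*(-2*x) = 60] divide by the outer 6. So div: -2*x = 10.
Step 6. [-2*x = 10] LHS = -2·(…); ÷-2 both sides, so div: x = -5.

Answer: x ∈ {-5}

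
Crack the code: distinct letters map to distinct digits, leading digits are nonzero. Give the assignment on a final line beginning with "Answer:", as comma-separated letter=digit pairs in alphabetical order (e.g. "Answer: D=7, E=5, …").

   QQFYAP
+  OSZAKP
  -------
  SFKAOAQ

Step 1. [col 1: P + P ≡ Q (mod 10)] P=4 is one option consistent with column 1 (P + P ≡ Q (mod 10), carry-in 0) — take it ⇒ P=4.
Step 2. [S] S is the leading digit of a 7-digit sum of two 6-digit numbers; the final carry is exactly 1, so S=1.
Step 3. [col 1: P + P ≡ Q (mod 10)] column 1: given P=4, carry-in 0, and digits 1,4 already taken and all letters distinct, P+P≡Q (mod 10) forces Q=8 ⇒ Q=8.
Step 4. [col 2: A + K ≡ A (mod 10)] column 2: given nothing yet, carry-in 0, and digits 1,4,8 already taken and all letters distinct, A+K≡A (mod 10) forces K=0. So K=0.
Step 5. [col 2: A + K ≡ A (mod 10)] no forcing yet in column 2 (carry-in 0); A=5 is free and consistent — try it. So A=5.
Step 6. [col 3: Y + A ≡ O (mod 10)] column 3 (Y + A ≡ O (mod 10), carry-in 0) doesn't pin Y yet; pick Y=2 and continue, so Y=2.
Step 7. [col 3: Y + A ≡ O (mod 10)] column 3: given Y=2, A=5, carry-in 0, and digits 0,1,2,4,5,8 already taken and all letters distinct, Y+A≡O (mod 10) forces O=7. So O=7.
Step 8. [col 4: F + Z ≡ A (mod 10)] column 4 (F + Z ≡ A (mod 10), carry-in 0) doesn't pin F yet; pick F=6 and continue ⇒ F=6.
Step 9. [col 4: F + Z ≡ A (mod 10)] from column 4 (F=6, A=5, carry-in 0, digits 0,1,2,4,5,6,7,8 already taken and all letters distinct): Z must equal 9 ⇒ Z=9.

Answer: A=5, F=6, K=0, O=7, P=4, Q=8, S=1, Y=2, Z=9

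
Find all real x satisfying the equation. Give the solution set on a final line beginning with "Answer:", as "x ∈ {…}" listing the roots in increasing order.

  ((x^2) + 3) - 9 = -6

Step 1. [((x^2) + 3) - 9 = -6] 9 comes off first (add 9) ⇒ sub: (x^2) + 3 = 3.
Step 2. [(x^2) + 3 = 3] peel the +3: subtract 3 from each side ⇒ sub: x^2 = 0.
Step 3. [x^2 = 0] LHS squared, RHS 0 ≥ 0: apply √ (±) ⇒ sqrt: x = 0.

Answer: x ∈ {0}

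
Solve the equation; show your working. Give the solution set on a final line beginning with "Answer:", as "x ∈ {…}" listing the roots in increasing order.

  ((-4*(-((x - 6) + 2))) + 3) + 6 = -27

Step 1. [((-4*(-((x - 6) + 2))) + 3) + 6 = -27] the outer +6 inverts by subtracting 6 ⇒ sub: (-4*(-((x - 6) + 2))) + 3 = -33.
Step 2. [(-4*(-((x - 6) + 2))) + 3 = -33] peel the +3: subtract 3 from each side, so sub: -4*(-((x - 6) + 2)) = -36.
Step 3. [-4*(-((x - 6) + 2)) = -36] divide by the outer -4. So div: -((x - 6) + 2) = 9.
Step 4. [-((x - 6) + 2) = 9] leading − — multiply by −1, so neg: (x - 6) + 2 = -9.
Step 5. [(x - 6) + 2 = -9] subtract 2: x sits inside (… + 2) ⇒ sub: x - 6 = -11.
Step 6. [x - 6 = -11] add 6: x sits inside (… - 6). So sub: x = -5.

Answer: x ∈ {-5}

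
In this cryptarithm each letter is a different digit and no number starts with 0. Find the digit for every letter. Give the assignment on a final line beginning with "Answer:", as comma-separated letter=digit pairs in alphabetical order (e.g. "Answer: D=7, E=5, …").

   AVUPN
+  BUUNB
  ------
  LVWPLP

Step 1. [col 1: N + B ≡ P (mod 10)] several values work for N in column 1 (N + B ≡ P (mod 10), carry-in 0); try N=2. So N=2.
Step 2. [col 1: N + B ≡ P (mod 10)] column 1 (N + B ≡ P (mod 10), carry-in 0) doesn't pin P yet; pick P=9 and continue, so P=9.
Step 3. [col 1: N + B ≡ P (mod 10)] column 1: given N=2, P=9, carry-in 0, and digits 2,9 already taken and all letters distinct, N+B≡P (mod 10) forces B=7, so B=7.
Step 4. [col 2: P + N ≡ L (mod 10)] from column 2 (P=9, N=2, carry-in 0, digits 2,7,9 already taken and all letters distinct): L must equal 1. So L=1.
Step 5. [col 3: U + U ≡ P (mod 10)] column 3: given P=9, carry-in 1, and digits 1,2,7,9 already taken and all letters distinct, U+U≡P (mod 10) forces U=4, so U=4.
Step 6. [col 4: V + U ≡ W (mod 10)] from column 4 (U=4, carry-in 0, digits 1,2,4,7,9 already taken and all letters distinct): V must equal 6. So V=6.
Step 7. [col 4: V + U ≡ W (mod 10)] from column 4 (V=6, U=4, carry-in 0, digits 1,2,4,6,7,9 already taken and all letters distinct): W must equal 0, so W=0.
Step 8. [col 5: A + B ≡ V (mod 10)] from column 5 (B=7, V=6, carry-in 1, digits 0,1,2,4,6,7,9 already taken and all letters distinct): A must equal 8 ⇒ A=8.

Answer: A=8, B=7, L=1, N=2, P=9, U=4, V=6, W=0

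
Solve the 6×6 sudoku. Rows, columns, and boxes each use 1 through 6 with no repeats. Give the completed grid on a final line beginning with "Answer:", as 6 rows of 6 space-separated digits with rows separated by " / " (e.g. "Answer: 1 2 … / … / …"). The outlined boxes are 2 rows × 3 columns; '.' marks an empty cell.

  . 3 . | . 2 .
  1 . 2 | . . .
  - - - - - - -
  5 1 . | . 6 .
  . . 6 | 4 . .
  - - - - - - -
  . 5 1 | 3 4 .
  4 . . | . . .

Step 1. [r4c1∈{2,3}] 3 has one home in col 1: r4c1. So r4c1=3.
Step 2. [r1c1∈{6}] r1c1's peers cover all but 6, so r1c1=6.
Step 3. [r5c6∈{2,6}] row 5 places 6 nowhere but r5c6 ⇒ r5c6=6.
Step 4. [r3c4∈{2}] r3c4's peers cover all but 2, so r3c4=2.
Step 5. [r1c3∈{4,5}] r1c3 is the only open cell in col 3 admitting 5, so r1c3=5.
Step 6. [r6c6∈{1,2,5}] across col 6, 2 lands solely at r6c6 ⇒ r6c6=2.
Step 7. [r1c4∈{1}] r1c4's peers cover all but 1, so r1c4=1.
Step 8. [r2c5∈{3,5}] r2c5 is the only open cell in col 5 admitting 3 ⇒ r2c5=3.
Step 9. [r4c6∈{1,5}] in col 6, 1 fits only at r4c6 ⇒ r4c6=1.
Step 10. [r6c4∈{5}] r6c4 is down to just 5. So r6c4=5.
Step 11. [r1c6∈{4}] only 4 remains possible at r1c6, so r1c6=4.
Step 12. [r2c4∈{6}] r2c4's peers cover all but 6 ⇒ r2c4=6.
Step 13. [r6c2∈{6}] r6c2 has the single candidate 6, so r6c2=6.
Step 14. [r3c3∈{4}] r3c3 is down to just 4. So r3c3=4.
Step 15. [r6c5∈{1}] r6c5 is down to just 1, so r6c5=1.
Step 16. [r2c2∈{4}] only 4 remains possible at r2c2, so r2c2=4.
Step 17. [r4c2∈{2}] only 2 remains possible at r4c2. So r4c2=2.
Step 18. [r2c6∈{5}] r2c6's peers cover all but 5 ⇒ r2c6=5.
Step 19. [r6c3∈{3}] nothing but 3 survives at r6c3, so r6c3=3.
Step 20. [r5c1∈{2}] r5c1 is down to just 2. So r5c1=2.
Step 21. [r4c5∈{5}] r4c5 is down to just 5 ⇒ r4c5=5.
Step 22. [r3c6∈{3}] only 3 remains possible at r3c6. So r3c6=3.

Answer: 6 3 5 1 2 4 / 1 4 2 6 3 5 / 5 1 4 2 6 3 / 3 2 6 4 5 1 / 2 5 1 3 4 6 / 4 6 3 5 1 2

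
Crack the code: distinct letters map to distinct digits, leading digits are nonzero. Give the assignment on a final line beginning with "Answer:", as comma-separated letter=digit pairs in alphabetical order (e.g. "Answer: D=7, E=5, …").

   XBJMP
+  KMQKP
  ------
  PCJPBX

Step 1. [col 1: P + P ≡ X (mod 10)] several values work for X in column 1 (P + P ≡ X (mod 10), carry-in 0); try X=2, so X=2.
Step 2. [col 1: P + P ≡ X (mod 10)] no forcing yet in column 1 (carry-in 0); P=1 is free and consistent — try it, so P=1.
Step 3. [col 2: M + K ≡ B (mod 10)] M=8 is one option consistent with column 2 (M + K ≡ B (mod 10), carry-in 0) — take it ⇒ M=8.
Step 4. [col 2: M + K ≡ B (mod 10)] K=7 is one option consistent with column 2 (M + K ≡ B (mod 10), carry-in 0) — take it ⇒ K=7.
Step 5. [col 2: M + K ≡ B (mod 10)] column 2: given M=8, K=7, carry-in 0, and digits 1,2,7,8 already taken and all letters distinct, M+K≡B (mod 10) forces B=5, so B=5.
Step 6. [col 3: J + Q ≡ P (mod 10)] several values work for Q in column 3 (J + Q ≡ P (mod 10), carry-in 1); try Q=6 ⇒ Q=6.
Step 7. [col 3: J + Q ≡ P (mod 10)] from column 3 (Q=6, P=1, carry-in 1, digits 1,2,5,6,7,8 already taken and all letters distinct): J must equal 4 ⇒ J=4.
Step 8. [col 5: X + K ≡ C (mod 10)] column 5: given X=2, K=7, carry-in 1, and digits 1,2,4,5,6,7,8 already taken and all letters distinct, X+K≡C (mod 10) forces C=0, so C=0.

Answer: B=5, C=0, J=4, K=7, M=8, P=1, Q=6, X=2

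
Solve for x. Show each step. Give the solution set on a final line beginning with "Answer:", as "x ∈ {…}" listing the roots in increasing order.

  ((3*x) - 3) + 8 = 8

Step 1. [((3*x) - 3) + 8 = 8] +8 is outermost — subtract 8 both sides ⇒ sub: (3*x) - 3 = 0.
Step 2. [(3*x) - 3 = 0] the outer -3 inverts by adding 3, so sub: 3*x = 3.
Step 3. [3*x = 3] leading coefficient 3: divide by 3 ⇒ div: x = 1.

Answer: x ∈ {1}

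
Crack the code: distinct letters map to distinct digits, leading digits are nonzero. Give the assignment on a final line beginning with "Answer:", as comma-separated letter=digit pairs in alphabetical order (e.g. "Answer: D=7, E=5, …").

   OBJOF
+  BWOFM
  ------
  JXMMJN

Step 1. [col 1: F + M ≡ N (mod 10)] several values work for M in column 1 (F + M ≡ N (mod 10), carry-in 0); try M=5, so M=5.
Step 2. [J] J is the leading digit of a 6-digit sum of two 5-digit numbers; the final carry is exactly 1. So J=1.
Step 3. [col 1: F + M ≡ N (mod 10)] no forcing yet in column 1 (carry-in 0); N=2 is free and consistent — try it, so N=2.
Step 4. [col 1: F + M ≡ N (mod 10)] in column 1 we have F+M≡N with carry-in 0; given M=5, N=2 and digits 1,2,5 already taken and all letters distinct, that pins F to 7 ⇒ F=7.
Step 5. [col 2: O + F ≡ J (mod 10)] in column 2 we have O+F≡J with carry-in 1; given F=7, J=1 and digits 1,2,5,7 already taken and all letters distinct, that pins O to 3. So O=3.
Step 6. [col 4: B + W ≡ M (mod 10)] W=9 is one option consistent with column 4 (B + W ≡ M (mod 10), carry-in 0) — take it ⇒ W=9.
Step 7. [col 4: B + W ≡ M (mod 10)] column 4 reads B+W+carry(0)=M with W=9, M=5; with digits 1,2,3,5,7,9 already taken and all letters distinct, the only value for B is 6. So B=6.
Step 8. [col 5: O + B ≡ X (mod 10)] from column 5 (O=3, B=6, carry-in 1, digits 1,2,3,5,6,7,9 already taken and all letters distinct): X must equal 0 ⇒ X=0.

Answer: B=6, F=7, J=1, M=5, N=2, O=3, W=9, X=0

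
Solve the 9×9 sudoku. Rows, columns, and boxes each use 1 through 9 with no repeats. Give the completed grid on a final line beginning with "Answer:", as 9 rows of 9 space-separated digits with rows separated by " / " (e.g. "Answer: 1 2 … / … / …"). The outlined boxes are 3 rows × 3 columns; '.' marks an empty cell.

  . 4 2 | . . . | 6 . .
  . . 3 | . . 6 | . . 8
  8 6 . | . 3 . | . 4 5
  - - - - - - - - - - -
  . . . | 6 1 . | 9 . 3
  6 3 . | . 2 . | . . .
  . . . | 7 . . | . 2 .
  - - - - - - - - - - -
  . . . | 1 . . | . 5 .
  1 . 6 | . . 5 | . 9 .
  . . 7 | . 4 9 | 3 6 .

Step 1. [r1c9∈{1,7,9}] col 9 places 9 nowhere but r1c9. So r1c9=9.
Step 2. [r7c1∈{2,3,4,9}] col 1 places 3 nowhere but r7c1, so r7c1=3.
Step 3. [r7c3∈{4,8,9}] r7c3 is the only open cell in box 7 admitting 4, so r7c3=4.
Step 4. [r2c4∈{2,4,5,9}] 4 has one home in row 2: r2c4 ⇒ r2c4=4.
Step 5. [r2c7∈{1,2,7}] 2 has one home in row 2: r2c7. So r2c7=2.
Step 6. [r7c2∈{2,8,9}] row 7 places 9 nowhere but r7c2. So r7c2=9.
Step 7. [r9c9∈{1,2}] 1 has one home in row 9: r9c9, so r9c9=1.
Step 8. [r8c4∈{2,3,8}] row 8 places 3 nowhere but r8c4 ⇒ r8c4=3.
Step 9. [r7c5∈{6,7,8}] r7c5 is the only open cell in row 7 admitting 6. So r7c5=6.
Step 10. [r1c8∈{1,3,7}] row 1 places 3 nowhere but r1c8, so r1c8=3.
Step 11. [r1c6∈{1,7,8}] across row 1, 1 lands solely at r1c6 ⇒ r1c6=1.
Step 12. [r6c6∈{3,4,8}] 3 has one home in row 6: r6c6, so r6c6=3.
Step 13. [r4c1∈{2,4,5,7}] the only places for 5 in col 3 are inside box 4. So r4c1≠5.
Step 14. [r6c7∈{1,4,5,8}] 8 in box 9 is pinned to col 7. So r6c7≠8.
Step 15. [r5c3∈{1,5,8,9}] along row 4, every 5-candidate lies inside box 4 ⇒ r5c3≠5.
Step 16. [r7c6∈{2,7,8}] the pair r4c6,r5c6 in col 6 locks {4,8} between them ⇒ r7c6≠8.
Step 17. [r7c7∈{7,8}] in row 7, 8 fits only at r7c7 ⇒ r7c7=8.
Step 18. [r6c5∈{5,8,9}] the pair r4c6,r5c6 in box 5 locks {4,8} between them ⇒ r6c5≠8.
Step 19. [r6c3∈{1,5,8,9}] 5 in row 4 is pinned to box 4. So r6c3≠5.
Step 20. [r4c3∈{5,8}] 5 has one home in col 3: r4c3, so r4c3=5.
Step 21. [r6c2∈{1,8}] the only places for 8 in box 7 are along col 2 ⇒ r6c2≠8.
Step 22. [r6c2∈{1}] r6c2 is down to just 1, so r6c2=1.
Step 23. [r6c3∈{8,9}] r6c3 is the only open cell in row 6 admitting 8. So r6c3=8.
Step 24. [r2c8∈{1,7}] in row 2, 1 fits only at r2c8. So r2c8=1.
Step 25. [r5c3∈{9}] only 9 remains possible at r5c3, so r5c3=9.
Step 26. [r2c1∈{5,7,9}] col 1 places 9 nowhere but r2c1. So r2c1=9.
Step 27. [r3c7∈{7}] r3c7's peers cover all but 7 ⇒ r3c7=7.
Step 28. [r8c7∈{4}] nothing but 4 survives at r8c7 ⇒ r8c7=4.
Step 29. [r7c6∈{2,7}] col 6 places 7 nowhere but r7c6. So r7c6=7.
Step 30. [r9c4∈{2,8}] 2 has one home in box 8: r9c4, so r9c4=2.
Step 31. [r4c1∈{2,4,7}] r4c1 is the only open cell in col 1 admitting 2. So r4c1=2.
Step 32. [r1c1∈{5,7}] in col 1, 7 fits only at r1c1, so r1c1=7.
Step 33. [r6c7∈{5}] nothing but 5 survives at r6c7 ⇒ r6c7=5.
Step 34. [r5c4∈{5,8}] 5 has one home in row 5: r5c4. So r5c4=5.
Step 35. [r8c2∈{2,8}] r8c2 is the only open cell in col 2 admitting 2, so r8c2=2.
Step 36. [r4c6∈{4,8}] row 4 places 4 nowhere but r4c6 ⇒ r4c6=4.
Step 37. [r1c5∈{5,8}] 5 has one home in row 1: r1c5. So r1c5=5.
Step 38. [r4c8∈{7,8}] in row 4, 8 fits only at r4c8. So r4c8=8.
Step 39. [r5c9∈{4,7}] row 5 places 4 nowhere but r5c9, so r5c9=4.
Step 40. [r2c2∈{5}] r2c2's peers cover all but 5. So r2c2=5.
Step 41. [r4c2∈{7}] r4c2's peers cover all but 7, so r4c2=7.
Step 42. [r8c9∈{7}] r8c9 is down to just 7. So r8c9=7.
Step 43. [r5c7∈{1}] r5c7's peers cover all but 1 ⇒ r5c7=1.
Step 44. [r9c2∈{8}] r9c2 is down to just 8 ⇒ r9c2=8.
Step 45. [r3c6∈{2}] nothing but 2 survives at r3c6 ⇒ r3c6=2.
Step 46. [r3c4∈{9}] nothing but 9 survives at r3c4 ⇒ r3c4=9.
Step 47. [r2c5∈{7}] r2c5's peers cover all but 7 ⇒ r2c5=7.
Step 48. [r5c8∈{7}] r5c8 is down to just 7. So r5c8=7.
Step 49. [r9c1∈{5}] only 5 remains possible at r9c1, so r9c1=5.
Step 50. [r6c1∈{4}] r6c1 has the single candidate 4 ⇒ r6c1=4.
Step 51. [r6c5∈{9}] r6c5 has the single candidate 9, so r6c5=9.
Step 52. [r1c4∈{8}] r1c4 is down to just 8. So r1c4=8.
Step 53. [r7c9∈{2}] r7c9's peers cover all but 2, so r7c9=2.
Step 54. [r6c9∈{6}] only 6 remains possible at r6c9. So r6c9=6.
Step 55. [r3c3∈{1}] r3c3 has the single candidate 1, so r3c3=1.
Step 56. [r8c5∈{8}] r8c5 is down to just 8, so r8c5=8.
Step 57. [r5c6∈{8}] only 8 remains possible at r5c6. So r5c6=8.

Answer: 7 4 2 8 5 1 6 3 9 / 9 5 3 4 7 6 2 1 8 / 8 6 1 9 3 2 7 4 5 / 2 7 5 6 1 4 9 8 3 / 6 3 9 5 2 8 1 7 4 / 4 1 8 7 9 3 5 2 6 / 3 9 4 1 6 7 8 5 2 / 1 2 6 3 8 5 4 9 7 / 5 8 7 2 4 9 3 6 1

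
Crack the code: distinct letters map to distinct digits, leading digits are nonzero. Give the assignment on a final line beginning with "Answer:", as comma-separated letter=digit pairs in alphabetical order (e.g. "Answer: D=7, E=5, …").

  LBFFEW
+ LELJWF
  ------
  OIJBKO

Step 1. [col 1: W + F ≡ O (mod 10)] W=2 is one option consistent with column 1 (W + F ≡ O (mod 10), carry-in 0) — take it ⇒ W=2.
Step 2. [col 1: W + F ≡ O (mod 10)] several values work for O in column 1 (W + F ≡ O (mod 10), carry-in 0); try O=7. So O=7.
Step 3. [col 1: W + F ≡ O (mod 10)] from column 1 (W=2, O=7, carry-in 0, digits 2,7 already taken and all letters distinct): F must equal 5, so F=5.
Step 4. [col 2: E + W ≡ K (mod 10)] K=8 is one option consistent with column 2 (E + W ≡ K (mod 10), carry-in 0) — take it. So K=8.
Step 5. [col 2: E + W ≡ K (mod 10)] in column 2 we have E+W≡K with carry-in 0; given W=2, K=8 and digits 2,5,7,8 already taken and all letters distinct, that pins E to 6, so E=6.
Step 6. [col 3: F + J ≡ B (mod 10)] no forcing yet in column 3 (carry-in 0); B=4 is free and consistent — try it, so B=4.
Step 7. [col 3: F + J ≡ B (mod 10)] from column 3 (F=5, B=4, carry-in 0, digits 2,4,5,6,7,8 already taken and all letters distinct): J must equal 9. So J=9.
Step 8. [col 4: F + L ≡ J (mod 10)] column 4: given F=5, J=9, carry-in 1, and digits 2,4,5,6,7,8,9 already taken and all letters distinct, F+L≡J (mod 10) forces L=3, so L=3.
Step 9. [col 5: B + E ≡ I (mod 10)] column 5: given B=4, E=6, carry-in 0, and digits 2,3,4,5,6,7,8,9 already taken and all letters distinct, B+E≡I (mod 10) forces I=0, so I=0.

Answer: B=4, E=6, F=5, I=0, J=9, K=8, L=3, O=7, W=2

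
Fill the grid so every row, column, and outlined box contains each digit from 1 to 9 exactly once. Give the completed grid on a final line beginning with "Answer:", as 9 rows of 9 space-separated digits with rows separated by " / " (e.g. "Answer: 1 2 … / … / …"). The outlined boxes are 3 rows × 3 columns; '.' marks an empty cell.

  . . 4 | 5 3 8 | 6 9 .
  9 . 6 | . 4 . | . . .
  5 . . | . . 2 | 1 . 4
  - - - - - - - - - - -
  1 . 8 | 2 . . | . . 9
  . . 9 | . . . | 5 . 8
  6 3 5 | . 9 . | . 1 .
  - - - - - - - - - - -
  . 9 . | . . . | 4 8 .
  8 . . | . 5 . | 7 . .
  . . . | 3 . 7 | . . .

Step 1. [r7c9∈{1,2,3,5,6}] row 7 places 5 nowhere but r7c9, so r7c9=5.
Step 2. [r1c2∈{1,2,7}] in row 1, 1 fits only at r1c2 ⇒ r1c2=1.
Step 3. [r6c6∈{4}] only 4 remains possible at r6c6. So r6c6=4.
Step 4. [r7c1∈{2,3,7}] 3 has one home in col 1: r7c1. So r7c1=3.
Step 5. [r8c4∈{1,4,6,9}] in col 4, 4 fits only at r8c4. So r8c4=4.
Step 6. [r6c7∈{2}] r6c7 has the single candidate 2. So r6c7=2.
Step 7. [r6c9∈{7}] only 7 remains possible at r6c9, so r6c9=7.
Step 8. [r1c9∈{2}] r1c9 is down to just 2, so r1c9=2.
Step 9. [r2c2∈{2,7,8}] r2c2 is the only open cell in row 2 admitting 2, so r2c2=2.
Step 10. [r2c6∈{1}] r2c6's peers cover all but 1, so r2c6=1.
Step 11. [r7c6∈{6}] nothing but 6 survives at r7c6, so r7c6=6.
Step 12. [r2c9∈{3}] r2c9 is down to just 3, so r2c9=3.
Step 13. [r3c8∈{7}] r3c8 has the single candidate 7, so r3c8=7.
Step 14. [r7c4∈{1}] r7c4 is down to just 1 ⇒ r7c4=1.
Step 15. [r8c8∈{2,3,6}] in row 8, 3 fits only at r8c8. So r8c8=3.
Step 16. [r8c3∈{1,2}] in row 8, 2 fits only at r8c3, so r8c3=2.
Step 17. [r3c5∈{6}] only 6 remains possible at r3c5 ⇒ r3c5=6.
Step 18. [r4c8∈{4,6}] row 4 places 6 nowhere but r4c8, so r4c8=6.
Step 19. [r4c2∈{4,7}] row 4 places 4 nowhere but r4c2 ⇒ r4c2=4.
Step 20. [r5c2∈{7}] nothing but 7 survives at r5c2, so r5c2=7.
Step 21. [r8c2∈{6}] r8c2 has the single candidate 6. So r8c2=6.
Step 22. [r9c8∈{2}] r9c8 is down to just 2. So r9c8=2.
Step 23. [r9c9∈{1,6}] r9c9 is the only open cell in row 9 admitting 6. So r9c9=6.
Step 24. [r4c6∈{3,5}] r4c6 is the only open cell in row 4 admitting 5, so r4c6=5.
Step 25. [r3c3∈{3}] nothing but 3 survives at r3c3, so r3c3=3.
Step 26. [r1c1∈{7}] only 7 remains possible at r1c1. So r1c1=7.
Step 27. [r2c4∈{7}] nothing but 7 survives at r2c4, so r2c4=7.
Step 28. [r5c5∈{1}] r5c5 is down to just 1. So r5c5=1.
Step 29. [r9c7∈{9}] r9c7 has the single candidate 9 ⇒ r9c7=9.
Step 30. [r5c8∈{4}] r5c8's peers cover all but 4 ⇒ r5c8=4.
Step 31. [r8c9∈{1}] r8c9's peers cover all but 1, so r8c9=1.
Step 32. [r3c2∈{8}] r3c2 is down to just 8 ⇒ r3c2=8.
Step 33. [r6c4∈{8}] r6c4 is down to just 8, so r6c4=8.
Step 34. [r4c5∈{7}] only 7 remains possible at r4c5. So r4c5=7.
Step 35. [r9c3∈{1}] r9c3 is down to just 1 ⇒ r9c3=1.
Step 36. [r9c5∈{8}] only 8 remains possible at r9c5. So r9c5=8.
Step 37. [r7c3∈{7}] r7c3's peers cover all but 7 ⇒ r7c3=7.
Step 38. [r8c6∈{9}] r8c6's peers cover all but 9 ⇒ r8c6=9.
Step 39. [r5c6∈{3}] r5c6's peers cover all but 3. So r5c6=3.
Step 40. [r4c7∈{3}] only 3 remains possible at r4c7 ⇒ r4c7=3.
Step 41. [r5c4∈{6}] r5c4 is down to just 6, so r5c4=6.
Step 42. [r9c1∈{4}] r9c1 has the single candidate 4, so r9c1=4.
Step 43. [r2c7∈{8}] r2c7 has the single candidate 8. So r2c7=8.
Step 44. [r3c4∈{9}] nothing but 9 survives at r3c4 ⇒ r3c4=9.
Step 45. [r5c1∈{2}] r5c1 is down to just 2. So r5c1=2.
Step 46. [r2c8∈{5}] nothing but 5 survives at r2c8, so r2c8=5.
Step 47. [r9c2∈{5}] r9c2 has the single candidate 5, so r9c2=5.
Step 48. [r7c5∈{2}] r7c5 has the single candidate 2 ⇒ r7c5=2.

Answer: 7 1 4 5 3 8 6 9 2 / 9 2 6 7 4 1 8 5 3 / 5 8 3 9 6 2 1 7 4 / 1 4 8 2 7 5 3 6 9 / 2 7 9 6 1 3 5 4 8 / 6 3 5 8 9 4 2 1 7 / 3 9 7 1 2 6 4 8 5 / 8 6 2 4 5 9 7 3 1 / 4 5 1 3 8 7 9 2 6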